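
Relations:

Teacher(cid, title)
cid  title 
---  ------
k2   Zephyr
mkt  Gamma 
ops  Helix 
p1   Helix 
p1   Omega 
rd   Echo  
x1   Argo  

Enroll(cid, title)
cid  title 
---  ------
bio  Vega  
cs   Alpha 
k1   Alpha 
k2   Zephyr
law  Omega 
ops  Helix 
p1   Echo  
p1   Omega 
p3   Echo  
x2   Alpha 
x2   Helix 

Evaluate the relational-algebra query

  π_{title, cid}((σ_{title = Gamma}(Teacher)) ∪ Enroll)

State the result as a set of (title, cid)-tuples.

{(Alpha, cs), (Alpha, k1), (Alpha, x2), (Echo, p1), (Echo, p3), (Gamma, mkt), (Helix, ops), (Helix, x2), (Omega, law), (Omega, p1), (Vega, bio), (Zephyr, k2)}

Filtering on title = Gamma leaves {(mkt, Gamma)}.
Union: {(mkt, Gamma)} with {(bio, Vega), (cs, Alpha), (k1, Alpha), (k2, Zephyr), (law, Omega), (ops, Helix), (p1, Echo), (p1, Omega), (p3, Echo), (x2, Alpha), (x2, Helix)} → {(bio, Vega), (cs, Alpha), (k1, Alpha), (k2, Zephyr), (law, Omega), (mkt, Gamma), (ops, Helix), (p1, Echo), (p1, Omega), (p3, Echo), (x2, Alpha), (x2, Helix)}
Projecting to title, cid: {(Alpha, cs), (Alpha, k1), (Alpha, x2), (Echo, p1), (Echo, p3), (Gamma, mkt), (Helix, ops), (Helix, x2), (Omega, law), (Omega, p1), (Vega, bio), (Zephyr, k2)}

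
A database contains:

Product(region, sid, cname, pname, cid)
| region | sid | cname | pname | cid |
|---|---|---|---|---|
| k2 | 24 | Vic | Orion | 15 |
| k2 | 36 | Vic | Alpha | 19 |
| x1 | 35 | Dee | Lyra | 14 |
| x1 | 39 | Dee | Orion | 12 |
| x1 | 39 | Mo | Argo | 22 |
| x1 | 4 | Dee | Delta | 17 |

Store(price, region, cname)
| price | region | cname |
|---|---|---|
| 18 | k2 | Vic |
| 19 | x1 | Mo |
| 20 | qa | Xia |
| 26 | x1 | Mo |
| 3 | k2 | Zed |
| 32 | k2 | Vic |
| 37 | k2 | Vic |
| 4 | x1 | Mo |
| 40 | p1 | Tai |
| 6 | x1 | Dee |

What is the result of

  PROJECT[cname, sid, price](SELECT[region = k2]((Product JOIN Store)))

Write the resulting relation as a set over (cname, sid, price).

Product ⋈ Store (natural join on region, cname): {(k2, 24, Vic, Orion, 15, 18), (k2, 24, Vic, Orion, 15, 32), (k2, 24, Vic, Orion, 15, 37), (k2, 36, Vic, Alpha, 19, 18), (k2, 36, Vic, Alpha, 19, 32), (k2, 36, Vic, Alpha, 19, 37), (x1, 35, Dee, Lyra, 14, 6), (x1, 39, Dee, Orion, 12, 6), (x1, 39, Mo, Argo, 22, 19), (x1, 39, Mo, Argo, 22, 26), (x1, 39, Mo, Argo, 22, 4), (x1, 4, Dee, Delta, 17, 6)}
Filtering on region = k2 leaves {(k2, 24, Vic, Orion, 15, 18), (k2, 24, Vic, Orion, 15, 32), (k2, 24, Vic, Orion, 15, 37), (k2, 36, Vic, Alpha, 19, 18), (k2, 36, Vic, Alpha, 19, 32), (k2, 36, Vic, Alpha, 19, 37)}.
π[cname, sid, price]: project onto (cname, sid, price) → {(Vic, 24, 18), (Vic, 24, 32), (Vic, 24, 37), (Vic, 36, 18), (Vic, 36, 32), (Vic, 36, 37)}

{(Vic, 24, 18), (Vic, 24, 32), (Vic, 24, 37), (Vic, 36, 18), (Vic, 36, 32), (Vic, 36, 37)}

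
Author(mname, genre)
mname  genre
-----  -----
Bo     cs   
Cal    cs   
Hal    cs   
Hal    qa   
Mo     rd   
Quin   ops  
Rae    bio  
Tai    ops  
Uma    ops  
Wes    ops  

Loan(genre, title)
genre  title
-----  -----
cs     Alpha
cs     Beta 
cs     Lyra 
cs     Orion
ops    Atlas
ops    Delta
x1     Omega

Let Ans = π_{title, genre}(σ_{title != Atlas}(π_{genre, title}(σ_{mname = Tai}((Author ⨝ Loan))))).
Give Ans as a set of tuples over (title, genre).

{(Delta, ops)}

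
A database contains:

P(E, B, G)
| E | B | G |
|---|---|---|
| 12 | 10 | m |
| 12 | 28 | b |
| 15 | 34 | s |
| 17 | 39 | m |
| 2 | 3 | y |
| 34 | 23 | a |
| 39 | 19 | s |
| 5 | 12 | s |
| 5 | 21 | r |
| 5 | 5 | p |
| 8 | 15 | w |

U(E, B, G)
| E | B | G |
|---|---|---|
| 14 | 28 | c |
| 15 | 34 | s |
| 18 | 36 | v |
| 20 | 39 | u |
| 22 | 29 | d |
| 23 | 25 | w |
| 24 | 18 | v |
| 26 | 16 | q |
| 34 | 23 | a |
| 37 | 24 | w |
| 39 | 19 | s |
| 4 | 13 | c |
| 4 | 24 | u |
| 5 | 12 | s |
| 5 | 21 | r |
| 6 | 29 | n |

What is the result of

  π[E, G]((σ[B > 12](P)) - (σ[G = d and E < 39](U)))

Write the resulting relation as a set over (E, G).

{(12, b), (15, s), (17, m), (34, a), (39, s), (5, r), (8, w)}

σ[B > 12]: keep tuples satisfying B > 12 → {(12, 28, b), (15, 34, s), (17, 39, m), (34, 23, a), (39, 19, s), (5, 21, r), (8, 15, w)}
σ[G = d and E < 39]: keep tuples satisfying G = d and E < 39 → {(22, 29, d)}
Taking the difference: {(12, 28, b), (15, 34, s), (17, 39, m), (34, 23, a), (39, 19, s), (5, 21, r), (8, 15, w)}
Keep only column(s) E, G: {(12, b), (15, s), (17, m), (34, a), (39, s), (5, r), (8, w)}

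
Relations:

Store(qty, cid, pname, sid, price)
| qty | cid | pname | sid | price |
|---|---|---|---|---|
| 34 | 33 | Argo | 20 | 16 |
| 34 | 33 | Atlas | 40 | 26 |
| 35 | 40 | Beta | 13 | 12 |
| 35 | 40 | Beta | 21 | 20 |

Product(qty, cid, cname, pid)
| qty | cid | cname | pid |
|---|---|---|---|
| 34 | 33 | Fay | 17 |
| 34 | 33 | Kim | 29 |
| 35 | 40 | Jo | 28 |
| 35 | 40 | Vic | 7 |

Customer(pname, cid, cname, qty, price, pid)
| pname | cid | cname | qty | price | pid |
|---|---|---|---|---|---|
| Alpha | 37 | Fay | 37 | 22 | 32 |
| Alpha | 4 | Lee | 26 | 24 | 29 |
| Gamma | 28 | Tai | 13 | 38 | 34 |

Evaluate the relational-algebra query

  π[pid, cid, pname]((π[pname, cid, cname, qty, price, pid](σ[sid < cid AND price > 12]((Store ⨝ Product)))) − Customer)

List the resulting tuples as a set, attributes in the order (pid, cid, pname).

Joining Store and Product on qty, cid yields {(34, 33, Argo, 20, 16, Fay, 17), (34, 33, Argo, 20, 16, Kim, 29), (34, 33, Atlas, 40, 26, Fay, 17), (34, 33, Atlas, 40, 26, Kim, 29), (35, 40, Beta, 13, 12, Jo, 28), (35, 40, Beta, 13, 12, Vic, 7), (35, 40, Beta, 21, 20, Jo, 28), (35, 40, Beta, 21, 20, Vic, 7)}.
Filtering on sid < cid AND price > 12 leaves {(34, 33, Argo, 20, 16, Fay, 17), (34, 33, Argo, 20, 16, Kim, 29), (35, 40, Beta, 21, 20, Jo, 28), (35, 40, Beta, 21, 20, Vic, 7)}.
π_{pname, cid, cname, qty, price, pid} gives {(Argo, 33, Fay, 34, 16, 17), (Argo, 33, Kim, 34, 16, 29), (Beta, 40, Jo, 35, 20, 28), (Beta, 40, Vic, 35, 20, 7)}.
Difference: {(Argo, 33, Fay, 34, 16, 17), (Argo, 33, Kim, 34, 16, 29), (Beta, 40, Jo, 35, 20, 28), (Beta, 40, Vic, 35, 20, 7)} with {(Alpha, 37, Fay, 37, 22, 32), (Alpha, 4, Lee, 26, 24, 29), (Gamma, 28, Tai, 13, 38, 34)} → {(Argo, 33, Fay, 34, 16, 17), (Argo, 33, Kim, 34, 16, 29), (Beta, 40, Jo, 35, 20, 28), (Beta, 40, Vic, 35, 20, 7)}
π_{pid, cid, pname} gives {(17, 33, Argo), (28, 40, Beta), (29, 33, Argo), (7, 40, Beta)}.

{(17, 33, Argo), (28, 40, Beta), (29, 33, Argo), (7, 40, Beta)}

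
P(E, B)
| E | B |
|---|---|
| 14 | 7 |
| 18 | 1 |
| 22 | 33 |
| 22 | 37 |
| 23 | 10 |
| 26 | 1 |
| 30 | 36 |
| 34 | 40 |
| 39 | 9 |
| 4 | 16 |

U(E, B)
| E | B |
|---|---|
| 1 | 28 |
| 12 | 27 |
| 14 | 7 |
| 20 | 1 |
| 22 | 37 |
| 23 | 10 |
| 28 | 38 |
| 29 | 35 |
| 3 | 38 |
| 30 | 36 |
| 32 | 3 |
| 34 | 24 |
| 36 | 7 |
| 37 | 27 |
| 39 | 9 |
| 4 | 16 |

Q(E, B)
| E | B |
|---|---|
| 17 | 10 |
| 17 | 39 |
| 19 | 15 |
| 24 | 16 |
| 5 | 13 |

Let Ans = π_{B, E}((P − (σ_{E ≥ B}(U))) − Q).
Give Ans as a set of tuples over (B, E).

{(1, 18), (1, 26), (16, 4), (33, 22), (36, 30), (37, 22), (40, 34)}

Selection E ≥ B: {(14, 7), (20, 1), (23, 10), (32, 3), (34, 24), (36, 7), (37, 27), (39, 9)}
Taking the difference: {(18, 1), (22, 33), (22, 37), (26, 1), (30, 36), (34, 40), (4, 16)}
Taking the difference: {(18, 1), (22, 33), (22, 37), (26, 1), (30, 36), (34, 40), (4, 16)}
Projecting to B, E: {(1, 18), (1, 26), (16, 4), (33, 22), (36, 30), (37, 22), (40, 34)}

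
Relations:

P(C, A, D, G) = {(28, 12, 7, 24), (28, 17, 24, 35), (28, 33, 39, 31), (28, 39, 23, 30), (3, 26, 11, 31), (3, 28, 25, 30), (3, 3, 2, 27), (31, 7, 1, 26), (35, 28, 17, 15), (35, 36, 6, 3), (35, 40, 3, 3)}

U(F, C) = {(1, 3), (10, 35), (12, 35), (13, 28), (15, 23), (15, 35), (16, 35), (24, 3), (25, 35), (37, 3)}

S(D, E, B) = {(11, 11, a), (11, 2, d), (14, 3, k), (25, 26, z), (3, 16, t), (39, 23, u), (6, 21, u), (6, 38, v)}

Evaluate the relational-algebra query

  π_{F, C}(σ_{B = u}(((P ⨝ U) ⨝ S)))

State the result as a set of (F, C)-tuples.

{(10, 35), (12, 35), (13, 28), (15, 35), (16, 35), (25, 35)}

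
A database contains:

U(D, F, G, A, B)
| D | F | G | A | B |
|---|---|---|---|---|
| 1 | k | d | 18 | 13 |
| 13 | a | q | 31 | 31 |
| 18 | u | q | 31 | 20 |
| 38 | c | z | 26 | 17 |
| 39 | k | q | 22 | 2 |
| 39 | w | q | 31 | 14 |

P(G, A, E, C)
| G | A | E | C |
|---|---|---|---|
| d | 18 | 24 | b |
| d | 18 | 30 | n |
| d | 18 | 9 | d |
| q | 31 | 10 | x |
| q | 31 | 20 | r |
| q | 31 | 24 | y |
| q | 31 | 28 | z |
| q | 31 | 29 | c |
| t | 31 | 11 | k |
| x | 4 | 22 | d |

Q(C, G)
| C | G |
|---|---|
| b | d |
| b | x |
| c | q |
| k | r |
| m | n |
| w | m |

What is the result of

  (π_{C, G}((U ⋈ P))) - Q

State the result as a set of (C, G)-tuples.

{(d, d), (n, d), (r, q), (x, q), (y, q), (z, q)}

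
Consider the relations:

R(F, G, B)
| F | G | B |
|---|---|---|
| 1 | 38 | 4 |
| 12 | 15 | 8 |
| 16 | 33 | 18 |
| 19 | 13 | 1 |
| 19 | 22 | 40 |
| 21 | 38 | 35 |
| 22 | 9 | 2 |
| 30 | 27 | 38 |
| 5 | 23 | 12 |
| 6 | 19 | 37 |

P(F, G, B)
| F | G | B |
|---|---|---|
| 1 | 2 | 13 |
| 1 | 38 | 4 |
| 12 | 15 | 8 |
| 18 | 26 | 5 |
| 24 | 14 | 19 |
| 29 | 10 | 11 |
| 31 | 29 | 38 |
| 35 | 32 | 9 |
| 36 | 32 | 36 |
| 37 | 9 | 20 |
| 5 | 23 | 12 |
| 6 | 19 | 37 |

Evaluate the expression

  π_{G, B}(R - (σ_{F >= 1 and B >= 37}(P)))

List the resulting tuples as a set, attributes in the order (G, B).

{(13, 1), (15, 8), (22, 40), (23, 12), (27, 38), (33, 18), (38, 35), (38, 4), (9, 2)}

Apply σ_{F >= 1 and B >= 37}; surviving tuples: {(31, 29, 38), (6, 19, 37)}
Taking the difference: {(1, 38, 4), (12, 15, 8), (16, 33, 18), (19, 13, 1), (19, 22, 40), (21, 38, 35), (22, 9, 2), (30, 27, 38), (5, 23, 12)}
π_{G, B} gives {(13, 1), (15, 8), (22, 40), (23, 12), (27, 38), (33, 18), (38, 35), (38, 4), (9, 2)}.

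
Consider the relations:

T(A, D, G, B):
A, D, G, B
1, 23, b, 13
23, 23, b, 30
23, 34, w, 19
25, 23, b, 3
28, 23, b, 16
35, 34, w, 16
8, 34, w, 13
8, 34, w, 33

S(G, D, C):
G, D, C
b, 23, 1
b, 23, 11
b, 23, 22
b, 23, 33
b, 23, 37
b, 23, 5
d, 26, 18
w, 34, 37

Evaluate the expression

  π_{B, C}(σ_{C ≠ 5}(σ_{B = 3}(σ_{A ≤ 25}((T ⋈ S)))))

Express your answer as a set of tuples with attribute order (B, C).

{(3, 1), (3, 11), (3, 22), (3, 33), (3, 37)}

Natural join on D, G: {(1, 23, b, 13, 1), (1, 23, b, 13, 11), (1, 23, b, 13, 22), (1, 23, b, 13, 33), (1, 23, b, 13, 37), (1, 23, b, 13, 5), (23, 23, b, 30, 1), (23, 23, b, 30, 11), (23, 23, b, 30, 22), (23, 23, b, 30, 33), (23, 23, b, 30, 37), (23, 23, b, 30, 5), (23, 34, w, 19, 37), (25, 23, b, 3, 1), (25, 23, b, 3, 11), (25, 23, b, 3, 22), (25, 23, b, 3, 33), (25, 23, b, 3, 37), (25, 23, b, 3, 5), (28, 23, b, 16, 1), (28, 23, b, 16, 11), (28, 23, b, 16, 22), (28, 23, b, 16, 33), (28, 23, b, 16, 37), (28, 23, b, 16, 5), (35, 34, w, 16, 37), (8, 34, w, 13, 37), (8, 34, w, 33, 37)}
Apply σ_{A ≤ 25}; surviving tuples: {(1, 23, b, 13, 1), (1, 23, b, 13, 11), (1, 23, b, 13, 22), (1, 23, b, 13, 33), (1, 23, b, 13, 37), (1, 23, b, 13, 5), (23, 23, b, 30, 1), (23, 23, b, 30, 11), (23, 23, b, 30, 22), (23, 23, b, 30, 33), (23, 23, b, 30, 37), (23, 23, b, 30, 5), (23, 34, w, 19, 37), (25, 23, b, 3, 1), (25, 23, b, 3, 11), (25, 23, b, 3, 22), (25, 23, b, 3, 33), (25, 23, b, 3, 37), (25, 23, b, 3, 5), (8, 34, w, 13, 37), (8, 34, w, 33, 37)}
Apply σ_{B = 3}; surviving tuples: {(25, 23, b, 3, 1), (25, 23, b, 3, 11), (25, 23, b, 3, 22), (25, 23, b, 3, 33), (25, 23, b, 3, 37), (25, 23, b, 3, 5)}
Apply σ_{C ≠ 5}; surviving tuples: {(25, 23, b, 3, 1), (25, 23, b, 3, 11), (25, 23, b, 3, 22), (25, 23, b, 3, 33), (25, 23, b, 3, 37)}
Keep only column(s) B, C: {(3, 1), (3, 11), (3, 22), (3, 33), (3, 37)}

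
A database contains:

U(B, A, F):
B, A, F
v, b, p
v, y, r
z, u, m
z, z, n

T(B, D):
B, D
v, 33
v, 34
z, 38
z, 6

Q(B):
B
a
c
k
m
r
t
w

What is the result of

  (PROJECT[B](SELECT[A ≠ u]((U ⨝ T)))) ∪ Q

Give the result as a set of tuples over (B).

Joining U and T on B yields {(v, b, p, 33), (v, b, p, 34), (v, y, r, 33), (v, y, r, 34), (z, u, m, 38), (z, u, m, 6), (z, z, n, 38), (z, z, n, 6)}.
Selection A ≠ u: {(v, b, p, 33), (v, b, p, 34), (v, y, r, 33), (v, y, r, 34), (z, z, n, 38), (z, z, n, 6)}
Keep only column(s) B (4 duplicate(s) eliminated): {v, z}
Union: {v, z} with {a, c, k, m, r, t, w} → {a, c, k, m, r, t, v, w, z}

{a, c, k, m, r, t, v, w, z}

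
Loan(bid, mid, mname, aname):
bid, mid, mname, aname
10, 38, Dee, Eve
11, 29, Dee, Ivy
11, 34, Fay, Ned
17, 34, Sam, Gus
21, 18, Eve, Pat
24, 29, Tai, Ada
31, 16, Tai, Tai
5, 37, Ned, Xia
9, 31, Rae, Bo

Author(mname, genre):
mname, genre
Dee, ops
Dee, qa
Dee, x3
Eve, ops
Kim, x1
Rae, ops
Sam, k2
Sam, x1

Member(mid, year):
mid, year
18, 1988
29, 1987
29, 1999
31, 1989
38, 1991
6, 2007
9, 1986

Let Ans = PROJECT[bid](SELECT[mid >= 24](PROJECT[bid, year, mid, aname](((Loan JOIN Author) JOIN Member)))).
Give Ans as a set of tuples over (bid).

Loan ⋈ Author (natural join on mname): {(10, 38, Dee, Eve, ops), (10, 38, Dee, Eve, qa), (10, 38, Dee, Eve, x3), (11, 29, Dee, Ivy, ops), (11, 29, Dee, Ivy, qa), (11, 29, Dee, Ivy, x3), (17, 34, Sam, Gus, k2), (17, 34, Sam, Gus, x1), (21, 18, Eve, Pat, ops), (9, 31, Rae, Bo, ops)}
(Loan JOIN Author) ⋈ Member (natural join on mid): {(10, 38, Dee, Eve, ops, 1991), (10, 38, Dee, Eve, qa, 1991), (10, 38, Dee, Eve, x3, 1991), (11, 29, Dee, Ivy, ops, 1987), (11, 29, Dee, Ivy, ops, 1999), (11, 29, Dee, Ivy, qa, 1987), (11, 29, Dee, Ivy, qa, 1999), (11, 29, Dee, Ivy, x3, 1987), (11, 29, Dee, Ivy, x3, 1999), (21, 18, Eve, Pat, ops, 1988), (9, 31, Rae, Bo, ops, 1989)}
Keep only column(s) bid, year, mid, aname (6 duplicate(s) eliminated): {(10, 1991, 38, Eve), (11, 1987, 29, Ivy), (11, 1999, 29, Ivy), (21, 1988, 18, Pat), (9, 1989, 31, Bo)}
Selection mid >= 24: {(10, 1991, 38, Eve), (11, 1987, 29, Ivy), (11, 1999, 29, Ivy), (9, 1989, 31, Bo)}
Keep only column(s) bid (1 duplicate(s) eliminated): {10, 11, 9}

{10, 11, 9}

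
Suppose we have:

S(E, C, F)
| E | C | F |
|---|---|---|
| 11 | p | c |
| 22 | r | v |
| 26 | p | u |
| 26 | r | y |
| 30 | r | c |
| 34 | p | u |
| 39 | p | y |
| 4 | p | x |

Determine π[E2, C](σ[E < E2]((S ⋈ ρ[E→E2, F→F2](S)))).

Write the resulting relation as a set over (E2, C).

{(11, p), (26, p), (26, r), (30, r), (34, p), (39, p)}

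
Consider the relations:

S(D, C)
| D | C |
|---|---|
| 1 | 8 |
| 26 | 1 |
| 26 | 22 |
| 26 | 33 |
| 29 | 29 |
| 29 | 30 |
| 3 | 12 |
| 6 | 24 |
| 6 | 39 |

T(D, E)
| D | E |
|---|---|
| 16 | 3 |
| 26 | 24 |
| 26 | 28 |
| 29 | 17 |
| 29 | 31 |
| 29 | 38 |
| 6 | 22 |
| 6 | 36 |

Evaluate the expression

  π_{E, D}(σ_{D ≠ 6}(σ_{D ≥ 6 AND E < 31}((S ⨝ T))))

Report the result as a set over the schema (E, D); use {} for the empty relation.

{(17, 29), (24, 26), (28, 26)}

Natural join on D: {(26, 1, 24), (26, 1, 28), (26, 22, 24), (26, 22, 28), (26, 33, 24), (26, 33, 28), (29, 29, 17), (29, 29, 31), (29, 29, 38), (29, 30, 17), (29, 30, 31), (29, 30, 38), (6, 24, 22), (6, 24, 36), (6, 39, 22), (6, 39, 36)}
σ[D ≥ 6 AND E < 31]: keep tuples satisfying D ≥ 6 AND E < 31 → {(26, 1, 24), (26, 1, 28), (26, 22, 24), (26, 22, 28), (26, 33, 24), (26, 33, 28), (29, 29, 17), (29, 30, 17), (6, 24, 22), (6, 39, 22)}
σ[D ≠ 6]: keep tuples satisfying D ≠ 6 → {(26, 1, 24), (26, 1, 28), (26, 22, 24), (26, 22, 28), (26, 33, 24), (26, 33, 28), (29, 29, 17), (29, 30, 17)}
Projecting to E, D (5 duplicate(s) eliminated): {(17, 29), (24, 26), (28, 26)}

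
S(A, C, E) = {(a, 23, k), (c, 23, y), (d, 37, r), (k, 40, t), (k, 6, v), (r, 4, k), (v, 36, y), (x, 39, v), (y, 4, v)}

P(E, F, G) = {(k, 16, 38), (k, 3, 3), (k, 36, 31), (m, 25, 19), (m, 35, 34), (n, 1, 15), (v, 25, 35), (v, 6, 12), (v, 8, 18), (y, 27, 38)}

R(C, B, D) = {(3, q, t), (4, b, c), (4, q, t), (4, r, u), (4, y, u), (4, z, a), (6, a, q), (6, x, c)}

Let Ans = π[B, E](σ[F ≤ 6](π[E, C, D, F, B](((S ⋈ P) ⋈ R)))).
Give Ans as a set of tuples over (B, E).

Joining S and P on E yields {(a, 23, k, 16, 38), (a, 23, k, 3, 3), (a, 23, k, 36, 31), (c, 23, y, 27, 38), (k, 6, v, 25, 35), (k, 6, v, 6, 12), (k, 6, v, 8, 18), (r, 4, k, 16, 38), (r, 4, k, 3, 3), (r, 4, k, 36, 31), (v, 36, y, 27, 38), (x, 39, v, 25, 35), (x, 39, v, 6, 12), (x, 39, v, 8, 18), (y, 4, v, 25, 35), (y, 4, v, 6, 12), (y, 4, v, 8, 18)}.
Joining (S ⋈ P) and R on C yields {(k, 6, v, 25, 35, a, q), (k, 6, v, 25, 35, x, c), (k, 6, v, 6, 12, a, q), (k, 6, v, 6, 12, x, c), (k, 6, v, 8, 18, a, q), (k, 6, v, 8, 18, x, c), (r, 4, k, 16, 38, b, c), (r, 4, k, 16, 38, q, t), (r, 4, k, 16, 38, r, u), (r, 4, k, 16, 38, y, u), (r, 4, k, 16, 38, z, a), (r, 4, k, 3, 3, b, c), (r, 4, k, 3, 3, q, t), (r, 4, k, 3, 3, r, u), (r, 4, k, 3, 3, y, u), (r, 4, k, 3, 3, z, a), (r, 4, k, 36, 31, b, c), (r, 4, k, 36, 31, q, t), (r, 4, k, 36, 31, r, u), (r, 4, k, 36, 31, y, u), (r, 4, k, 36, 31, z, a), (y, 4, v, 25, 35, b, c), (y, 4, v, 25, 35, q, t), (y, 4, v, 25, 35, r, u), (y, 4, v, 25, 35, y, u), (y, 4, v, 25, 35, z, a), (y, 4, v, 6, 12, b, c), (y, 4, v, 6, 12, q, t), (y, 4, v, 6, 12, r, u), (y, 4, v, 6, 12, y, u), (y, 4, v, 6, 12, z, a), (y, 4, v, 8, 18, b, c), (y, 4, v, 8, 18, q, t), (y, 4, v, 8, 18, r, u), (y, 4, v, 8, 18, y, u), (y, 4, v, 8, 18, z, a)}.
π_{E, C, D, F, B} gives {(k, 4, a, 16, z), (k, 4, a, 3, z), (k, 4, a, 36, z), (k, 4, c, 16, b), (k, 4, c, 3, b), (k, 4, c, 36, b), (k, 4, t, 16, q), (k, 4, t, 3, q), (k, 4, t, 36, q), (k, 4, u, 16, r), (k, 4, u, 16, y), (k, 4, u, 3, r), (k, 4, u, 3, y), (k, 4, u, 36, r), (k, 4, u, 36, y), (v, 4, a, 25, z), (v, 4, a, 6, z), (v, 4, a, 8, z), (v, 4, c, 25, b), (v, 4, c, 6, b), (v, 4, c, 8, b), (v, 4, t, 25, q), (v, 4, t, 6, q), (v, 4, t, 8, q), (v, 4, u, 25, r), (v, 4, u, 25, y), (v, 4, u, 6, r), (v, 4, u, 6, y), (v, 4, u, 8, r), (v, 4, u, 8, y), (v, 6, c, 25, x), (v, 6, c, 6, x), (v, 6, c, 8, x), (v, 6, q, 25, a), (v, 6, q, 6, a), (v, 6, q, 8, a)}.
σ[F ≤ 6]: keep tuples satisfying F ≤ 6 → {(k, 4, a, 3, z), (k, 4, c, 3, b), (k, 4, t, 3, q), (k, 4, u, 3, r), (k, 4, u, 3, y), (v, 4, a, 6, z), (v, 4, c, 6, b), (v, 4, t, 6, q), (v, 4, u, 6, r), (v, 4, u, 6, y), (v, 6, c, 6, x), (v, 6, q, 6, a)}
π_{B, E} gives {(a, v), (b, k), (b, v), (q, k), (q, v), (r, k), (r, v), (x, v), (y, k), (y, v), (z, k), (z, v)}.

{(a, v), (b, k), (b, v), (q, k), (q, v), (r, k), (r, v), (x, v), (y, k), (y, v), (z, k), (z, v)}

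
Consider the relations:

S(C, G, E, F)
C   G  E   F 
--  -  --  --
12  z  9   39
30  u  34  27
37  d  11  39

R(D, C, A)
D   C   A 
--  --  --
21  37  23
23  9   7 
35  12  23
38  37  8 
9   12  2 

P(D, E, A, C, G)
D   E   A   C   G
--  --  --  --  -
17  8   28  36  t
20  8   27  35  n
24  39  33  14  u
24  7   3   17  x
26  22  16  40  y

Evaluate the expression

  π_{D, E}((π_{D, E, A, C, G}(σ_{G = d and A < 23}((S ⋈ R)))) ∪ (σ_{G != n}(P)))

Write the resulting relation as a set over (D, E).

Joining S and R on C yields {(12, z, 9, 39, 35, 23), (12, z, 9, 39, 9, 2), (37, d, 11, 39, 21, 23), (37, d, 11, 39, 38, 8)}.
σ[G = d and A < 23]: keep tuples satisfying G = d and A < 23 → {(37, d, 11, 39, 38, 8)}
π_{D, E, A, C, G} gives {(38, 11, 8, 37, d)}.
σ[G != n]: keep tuples satisfying G != n → {(17, 8, 28, 36, t), (24, 39, 33, 14, u), (24, 7, 3, 17, x), (26, 22, 16, 40, y)}
Union: {(38, 11, 8, 37, d)} with {(17, 8, 28, 36, t), (24, 39, 33, 14, u), (24, 7, 3, 17, x), (26, 22, 16, 40, y)} → {(17, 8, 28, 36, t), (24, 39, 33, 14, u), (24, 7, 3, 17, x), (26, 22, 16, 40, y), (38, 11, 8, 37, d)}
π_{D, E} gives {(17, 8), (24, 39), (24, 7), (26, 22), (38, 11)}.

{(17, 8), (24, 39), (24, 7), (26, 22), (38, 11)}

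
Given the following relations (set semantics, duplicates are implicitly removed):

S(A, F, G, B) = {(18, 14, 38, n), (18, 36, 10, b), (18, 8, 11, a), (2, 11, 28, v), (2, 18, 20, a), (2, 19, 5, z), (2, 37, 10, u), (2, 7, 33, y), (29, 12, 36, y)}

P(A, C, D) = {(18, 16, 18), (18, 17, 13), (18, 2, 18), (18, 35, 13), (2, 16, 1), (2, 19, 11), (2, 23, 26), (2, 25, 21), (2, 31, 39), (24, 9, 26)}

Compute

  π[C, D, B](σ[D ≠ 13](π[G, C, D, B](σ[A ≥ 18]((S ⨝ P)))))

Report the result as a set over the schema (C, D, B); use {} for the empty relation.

{(16, 18, a), (16, 18, b), (16, 18, n), (2, 18, a), (2, 18, b), (2, 18, n)}

Joining S and P on A yields {(18, 14, 38, n, 16, 18), (18, 14, 38, n, 17, 13), (18, 14, 38, n, 2, 18), (18, 14, 38, n, 35, 13), (18, 36, 10, b, 16, 18), (18, 36, 10, b, 17, 13), (18, 36, 10, b, 2, 18), (18, 36, 10, b, 35, 13), (18, 8, 11, a, 16, 18), (18, 8, 11, a, 17, 13), (18, 8, 11, a, 2, 18), (18, 8, 11, a, 35, 13), (2, 11, 28, v, 16, 1), (2, 11, 28, v, 19, 11), (2, 11, 28, v, 23, 26), (2, 11, 28, v, 25, 21), (2, 11, 28, v, 31, 39), (2, 18, 20, a, 16, 1), (2, 18, 20, a, 19, 11), (2, 18, 20, a, 23, 26), (2, 18, 20, a, 25, 21), (2, 18, 20, a, 31, 39), (2, 19, 5, z, 16, 1), (2, 19, 5, z, 19, 11), (2, 19, 5, z, 23, 26), (2, 19, 5, z, 25, 21), (2, 19, 5, z, 31, 39), (2, 37, 10, u, 16, 1), (2, 37, 10, u, 19, 11), (2, 37, 10, u, 23, 26), (2, 37, 10, u, 25, 21), (2, 37, 10, u, 31, 39), (2, 7, 33, y, 16, 1), (2, 7, 33, y, 19, 11), (2, 7, 33, y, 23, 26), (2, 7, 33, y, 25, 21), (2, 7, 33, y, 31, 39)}.
σ[A ≥ 18]: keep tuples satisfying A ≥ 18 → {(18, 14, 38, n, 16, 18), (18, 14, 38, n, 17, 13), (18, 14, 38, n, 2, 18), (18, 14, 38, n, 35, 13), (18, 36, 10, b, 16, 18), (18, 36, 10, b, 17, 13), (18, 36, 10, b, 2, 18), (18, 36, 10, b, 35, 13), (18, 8, 11, a, 16, 18), (18, 8, 11, a, 17, 13), (18, 8, 11, a, 2, 18), (18, 8, 11, a, 35, 13)}
π_{G, C, D, B} gives {(10, 16, 18, b), (10, 17, 13, b), (10, 2, 18, b), (10, 35, 13, b), (11, 16, 18, a), (11, 17, 13, a), (11, 2, 18, a), (11, 35, 13, a), (38, 16, 18, n), (38, 17, 13, n), (38, 2, 18, n), (38, 35, 13, n)}.
σ[D ≠ 13]: keep tuples satisfying D ≠ 13 → {(10, 16, 18, b), (10, 2, 18, b), (11, 16, 18, a), (11, 2, 18, a), (38, 16, 18, n), (38, 2, 18, n)}
π_{C, D, B} gives {(16, 18, a), (16, 18, b), (16, 18, n), (2, 18, a), (2, 18, b), (2, 18, n)}.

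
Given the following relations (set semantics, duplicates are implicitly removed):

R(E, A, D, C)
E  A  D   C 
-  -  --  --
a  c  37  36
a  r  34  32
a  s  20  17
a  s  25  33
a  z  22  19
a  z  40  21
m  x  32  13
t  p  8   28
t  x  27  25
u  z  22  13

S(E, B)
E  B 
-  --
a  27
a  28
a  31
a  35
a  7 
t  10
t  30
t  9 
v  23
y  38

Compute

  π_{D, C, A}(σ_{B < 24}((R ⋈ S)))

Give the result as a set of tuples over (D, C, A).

{(20, 17, s), (22, 19, z), (25, 33, s), (27, 25, x), (34, 32, r), (37, 36, c), (40, 21, z), (8, 28, p)}

Natural join on E: {(a, c, 37, 36, 27), (a, c, 37, 36, 28), (a, c, 37, 36, 31), (a, c, 37, 36, 35), (a, c, 37, 36, 7), (a, r, 34, 32, 27), (a, r, 34, 32, 28), (a, r, 34, 32, 31), (a, r, 34, 32, 35), (a, r, 34, 32, 7), (a, s, 20, 17, 27), (a, s, 20, 17, 28), (a, s, 20, 17, 31), (a, s, 20, 17, 35), (a, s, 20, 17, 7), (a, s, 25, 33, 27), (a, s, 25, 33, 28), (a, s, 25, 33, 31), (a, s, 25, 33, 35), (a, s, 25, 33, 7), (a, z, 22, 19, 27), (a, z, 22, 19, 28), (a, z, 22, 19, 31), (a, z, 22, 19, 35), (a, z, 22, 19, 7), (a, z, 40, 21, 27), (a, z, 40, 21, 28), (a, z, 40, 21, 31), (a, z, 40, 21, 35), (a, z, 40, 21, 7), (t, p, 8, 28, 10), (t, p, 8, 28, 30), (t, p, 8, 28, 9), (t, x, 27, 25, 10), (t, x, 27, 25, 30), (t, x, 27, 25, 9)}
Apply σ_{B < 24}; surviving tuples: {(a, c, 37, 36, 7), (a, r, 34, 32, 7), (a, s, 20, 17, 7), (a, s, 25, 33, 7), (a, z, 22, 19, 7), (a, z, 40, 21, 7), (t, p, 8, 28, 10), (t, p, 8, 28, 9), (t, x, 27, 25, 10), (t, x, 27, 25, 9)}
π_{D, C, A} gives {(20, 17, s), (22, 19, z), (25, 33, s), (27, 25, x), (34, 32, r), (37, 36, c), (40, 21, z), (8, 28, p)} (2 duplicate(s) eliminated).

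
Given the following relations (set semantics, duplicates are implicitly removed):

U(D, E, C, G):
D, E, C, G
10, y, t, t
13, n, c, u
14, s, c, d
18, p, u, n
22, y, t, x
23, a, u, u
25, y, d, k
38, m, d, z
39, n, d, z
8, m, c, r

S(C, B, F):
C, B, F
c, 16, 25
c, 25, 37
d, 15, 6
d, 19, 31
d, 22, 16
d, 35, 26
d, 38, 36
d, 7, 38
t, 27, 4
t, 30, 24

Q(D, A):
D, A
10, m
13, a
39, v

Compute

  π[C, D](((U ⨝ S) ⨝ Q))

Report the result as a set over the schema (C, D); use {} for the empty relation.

U ⋈ S (natural join on C): {(10, y, t, t, 27, 4), (10, y, t, t, 30, 24), (13, n, c, u, 16, 25), (13, n, c, u, 25, 37), (14, s, c, d, 16, 25), (14, s, c, d, 25, 37), (22, y, t, x, 27, 4), (22, y, t, x, 30, 24), (25, y, d, k, 15, 6), (25, y, d, k, 19, 31), (25, y, d, k, 22, 16), (25, y, d, k, 35, 26), (25, y, d, k, 38, 36), (25, y, d, k, 7, 38), (38, m, d, z, 15, 6), (38, m, d, z, 19, 31), (38, m, d, z, 22, 16), (38, m, d, z, 35, 26), (38, m, d, z, 38, 36), (38, m, d, z, 7, 38), (39, n, d, z, 15, 6), (39, n, d, z, 19, 31), (39, n, d, z, 22, 16), (39, n, d, z, 35, 26), (39, n, d, z, 38, 36), (39, n, d, z, 7, 38), (8, m, c, r, 16, 25), (8, m, c, r, 25, 37)}
(U ⨝ S) ⋈ Q (natural join on D): {(10, y, t, t, 27, 4, m), (10, y, t, t, 30, 24, m), (13, n, c, u, 16, 25, a), (13, n, c, u, 25, 37, a), (39, n, d, z, 15, 6, v), (39, n, d, z, 19, 31, v), (39, n, d, z, 22, 16, v), (39, n, d, z, 35, 26, v), (39, n, d, z, 38, 36, v), (39, n, d, z, 7, 38, v)}
Projecting to C, D (7 duplicate(s) eliminated): {(c, 13), (d, 39), (t, 10)}

{(c, 13), (d, 39), (t, 10)}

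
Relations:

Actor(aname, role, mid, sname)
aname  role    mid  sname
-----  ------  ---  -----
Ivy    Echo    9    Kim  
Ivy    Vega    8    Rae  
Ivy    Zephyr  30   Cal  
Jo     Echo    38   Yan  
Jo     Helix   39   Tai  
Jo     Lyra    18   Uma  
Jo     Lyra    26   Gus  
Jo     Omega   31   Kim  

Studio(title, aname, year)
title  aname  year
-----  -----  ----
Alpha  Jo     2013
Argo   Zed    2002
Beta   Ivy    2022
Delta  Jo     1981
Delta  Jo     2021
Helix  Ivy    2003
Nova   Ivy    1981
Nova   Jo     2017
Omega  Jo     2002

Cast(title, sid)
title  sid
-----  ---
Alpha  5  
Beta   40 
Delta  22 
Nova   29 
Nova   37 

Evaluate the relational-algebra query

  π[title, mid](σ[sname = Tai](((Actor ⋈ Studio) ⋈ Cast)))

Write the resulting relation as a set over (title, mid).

Natural join on aname: {(Ivy, Echo, 9, Kim, Beta, 2022), (Ivy, Echo, 9, Kim, Helix, 2003), (Ivy, Echo, 9, Kim, Nova, 1981), (Ivy, Vega, 8, Rae, Beta, 2022), (Ivy, Vega, 8, Rae, Helix, 2003), (Ivy, Vega, 8, Rae, Nova, 1981), (Ivy, Zephyr, 30, Cal, Beta, 2022), (Ivy, Zephyr, 30, Cal, Helix, 2003), (Ivy, Zephyr, 30, Cal, Nova, 1981), (Jo, Echo, 38, Yan, Alpha, 2013), (Jo, Echo, 38, Yan, Delta, 1981), (Jo, Echo, 38, Yan, Delta, 2021), (Jo, Echo, 38, Yan, Nova, 2017), (Jo, Echo, 38, Yan, Omega, 2002), (Jo, Helix, 39, Tai, Alpha, 2013), (Jo, Helix, 39, Tai, Delta, 1981), (Jo, Helix, 39, Tai, Delta, 2021), (Jo, Helix, 39, Tai, Nova, 2017), (Jo, Helix, 39, Tai, Omega, 2002), (Jo, Lyra, 18, Uma, Alpha, 2013), (Jo, Lyra, 18, Uma, Delta, 1981), (Jo, Lyra, 18, Uma, Delta, 2021), (Jo, Lyra, 18, Uma, Nova, 2017), (Jo, Lyra, 18, Uma, Omega, 2002), (Jo, Lyra, 26, Gus, Alpha, 2013), (Jo, Lyra, 26, Gus, Delta, 1981), (Jo, Lyra, 26, Gus, Delta, 2021), (Jo, Lyra, 26, Gus, Nova, 2017), (Jo, Lyra, 26, Gus, Omega, 2002), (Jo, Omega, 31, Kim, Alpha, 2013), (Jo, Omega, 31, Kim, Delta, 1981), (Jo, Omega, 31, Kim, Delta, 2021), (Jo, Omega, 31, Kim, Nova, 2017), (Jo, Omega, 31, Kim, Omega, 2002)}
Natural join on title: {(Ivy, Echo, 9, Kim, Beta, 2022, 40), (Ivy, Echo, 9, Kim, Nova, 1981, 29), (Ivy, Echo, 9, Kim, Nova, 1981, 37), (Ivy, Vega, 8, Rae, Beta, 2022, 40), (Ivy, Vega, 8, Rae, Nova, 1981, 29), (Ivy, Vega, 8, Rae, Nova, 1981, 37), (Ivy, Zephyr, 30, Cal, Beta, 2022, 40), (Ivy, Zephyr, 30, Cal, Nova, 1981, 29), (Ivy, Zephyr, 30, Cal, Nova, 1981, 37), (Jo, Echo, 38, Yan, Alpha, 2013, 5), (Jo, Echo, 38, Yan, Delta, 1981, 22), (Jo, Echo, 38, Yan, Delta, 2021, 22), (Jo, Echo, 38, Yan, Nova, 2017, 29), (Jo, Echo, 38, Yan, Nova, 2017, 37), (Jo, Helix, 39, Tai, Alpha, 2013, 5), (Jo, Helix, 39, Tai, Delta, 1981, 22), (Jo, Helix, 39, Tai, Delta, 2021, 22), (Jo, Helix, 39, Tai, Nova, 2017, 29), (Jo, Helix, 39, Tai, Nova, 2017, 37), (Jo, Lyra, 18, Uma, Alpha, 2013, 5), (Jo, Lyra, 18, Uma, Delta, 1981, 22), (Jo, Lyra, 18, Uma, Delta, 2021, 22), (Jo, Lyra, 18, Uma, Nova, 2017, 29), (Jo, Lyra, 18, Uma, Nova, 2017, 37), (Jo, Lyra, 26, Gus, Alpha, 2013, 5), (Jo, Lyra, 26, Gus, Delta, 1981, 22), (Jo, Lyra, 26, Gus, Delta, 2021, 22), (Jo, Lyra, 26, Gus, Nova, 2017, 29), (Jo, Lyra, 26, Gus, Nova, 2017, 37), (Jo, Omega, 31, Kim, Alpha, 2013, 5), (Jo, Omega, 31, Kim, Delta, 1981, 22), (Jo, Omega, 31, Kim, Delta, 2021, 22), (Jo, Omega, 31, Kim, Nova, 2017, 29), (Jo, Omega, 31, Kim, Nova, 2017, 37)}
Apply σ_{sname = Tai}; surviving tuples: {(Jo, Helix, 39, Tai, Alpha, 2013, 5), (Jo, Helix, 39, Tai, Delta, 1981, 22), (Jo, Helix, 39, Tai, Delta, 2021, 22), (Jo, Helix, 39, Tai, Nova, 2017, 29), (Jo, Helix, 39, Tai, Nova, 2017, 37)}
Projecting to title, mid (2 duplicate(s) eliminated): {(Alpha, 39), (Delta, 39), (Nova, 39)}

{(Alpha, 39), (Delta, 39), (Nova, 39)}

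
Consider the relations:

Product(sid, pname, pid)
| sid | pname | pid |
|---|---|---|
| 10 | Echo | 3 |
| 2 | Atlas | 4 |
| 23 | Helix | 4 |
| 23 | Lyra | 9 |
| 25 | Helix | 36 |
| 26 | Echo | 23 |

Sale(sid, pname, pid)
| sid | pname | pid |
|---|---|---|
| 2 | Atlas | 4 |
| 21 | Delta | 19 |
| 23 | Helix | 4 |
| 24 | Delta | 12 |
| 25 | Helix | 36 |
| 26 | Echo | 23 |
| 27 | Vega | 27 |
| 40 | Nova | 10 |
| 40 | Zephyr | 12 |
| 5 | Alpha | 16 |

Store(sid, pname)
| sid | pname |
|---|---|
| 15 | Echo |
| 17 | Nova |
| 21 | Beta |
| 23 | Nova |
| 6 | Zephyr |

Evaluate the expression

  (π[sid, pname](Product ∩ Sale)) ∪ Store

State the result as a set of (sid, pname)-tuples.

Taking the intersection: {(2, Atlas, 4), (23, Helix, 4), (25, Helix, 36), (26, Echo, 23)}
Keep only column(s) sid, pname: {(2, Atlas), (23, Helix), (25, Helix), (26, Echo)}
Taking the union: {(15, Echo), (17, Nova), (2, Atlas), (21, Beta), (23, Helix), (23, Nova), (25, Helix), (26, Echo), (6, Zephyr)}

{(15, Echo), (17, Nova), (2, Atlas), (21, Beta), (23, Helix), (23, Nova), (25, Helix), (26, Echo), (6, Zephyr)}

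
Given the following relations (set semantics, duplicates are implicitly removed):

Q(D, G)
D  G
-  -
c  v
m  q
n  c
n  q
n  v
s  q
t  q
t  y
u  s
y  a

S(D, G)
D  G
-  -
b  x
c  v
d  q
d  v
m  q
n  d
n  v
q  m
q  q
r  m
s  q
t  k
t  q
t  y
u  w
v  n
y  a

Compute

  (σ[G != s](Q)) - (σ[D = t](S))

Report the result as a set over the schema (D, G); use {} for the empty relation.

{(c, v), (m, q), (n, c), (n, q), (n, v), (s, q), (y, a)}

Filtering on G != s leaves {(c, v), (m, q), (n, c), (n, q), (n, v), (s, q), (t, q), (t, y), (y, a)}.
Filtering on D = t leaves {(t, k), (t, q), (t, y)}.
Difference: {(c, v), (m, q), (n, c), (n, q), (n, v), (s, q), (t, q), (t, y), (y, a)} with {(t, k), (t, q), (t, y)} → {(c, v), (m, q), (n, c), (n, q), (n, v), (s, q), (y, a)}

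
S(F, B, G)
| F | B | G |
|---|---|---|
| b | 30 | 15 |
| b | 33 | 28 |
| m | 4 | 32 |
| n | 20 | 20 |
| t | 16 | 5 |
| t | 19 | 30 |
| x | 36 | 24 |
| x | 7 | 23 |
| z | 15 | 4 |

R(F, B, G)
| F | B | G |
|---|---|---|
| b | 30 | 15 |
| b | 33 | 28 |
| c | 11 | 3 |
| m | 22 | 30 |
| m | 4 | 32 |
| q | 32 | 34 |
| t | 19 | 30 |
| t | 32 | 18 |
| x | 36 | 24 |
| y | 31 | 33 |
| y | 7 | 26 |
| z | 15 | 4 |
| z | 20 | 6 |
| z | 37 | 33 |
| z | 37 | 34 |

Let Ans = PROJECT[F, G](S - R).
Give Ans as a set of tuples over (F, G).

Set difference of the two operands is {(n, 20, 20), (t, 16, 5), (x, 7, 23)}.
π[F, G]: project onto (F, G) → {(n, 20), (t, 5), (x, 23)}

{(n, 20), (t, 5), (x, 23)}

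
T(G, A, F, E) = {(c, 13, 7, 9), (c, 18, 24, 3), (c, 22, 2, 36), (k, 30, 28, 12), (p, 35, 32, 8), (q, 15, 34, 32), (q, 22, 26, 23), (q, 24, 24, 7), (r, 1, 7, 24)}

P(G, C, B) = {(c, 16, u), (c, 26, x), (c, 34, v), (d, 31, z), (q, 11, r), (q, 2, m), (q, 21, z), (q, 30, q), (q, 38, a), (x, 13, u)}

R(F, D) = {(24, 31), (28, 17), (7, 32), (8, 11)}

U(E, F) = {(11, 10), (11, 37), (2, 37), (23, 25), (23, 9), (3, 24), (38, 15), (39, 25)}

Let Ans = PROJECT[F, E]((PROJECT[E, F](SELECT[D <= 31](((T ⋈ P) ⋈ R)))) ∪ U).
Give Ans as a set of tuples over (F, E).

Natural join on G: {(c, 13, 7, 9, 16, u), (c, 13, 7, 9, 26, x), (c, 13, 7, 9, 34, v), (c, 18, 24, 3, 16, u), (c, 18, 24, 3, 26, x), (c, 18, 24, 3, 34, v), (c, 22, 2, 36, 16, u), (c, 22, 2, 36, 26, x), (c, 22, 2, 36, 34, v), (q, 15, 34, 32, 11, r), (q, 15, 34, 32, 2, m), (q, 15, 34, 32, 21, z), (q, 15, 34, 32, 30, q), (q, 15, 34, 32, 38, a), (q, 22, 26, 23, 11, r), (q, 22, 26, 23, 2, m), (q, 22, 26, 23, 21, z), (q, 22, 26, 23, 30, q), (q, 22, 26, 23, 38, a), (q, 24, 24, 7, 11, r), (q, 24, 24, 7, 2, m), (q, 24, 24, 7, 21, z), (q, 24, 24, 7, 30, q), (q, 24, 24, 7, 38, a)}
Natural join on F: {(c, 13, 7, 9, 16, u, 32), (c, 13, 7, 9, 26, x, 32), (c, 13, 7, 9, 34, v, 32), (c, 18, 24, 3, 16, u, 31), (c, 18, 24, 3, 26, x, 31), (c, 18, 24, 3, 34, v, 31), (q, 24, 24, 7, 11, r, 31), (q, 24, 24, 7, 2, m, 31), (q, 24, 24, 7, 21, z, 31), (q, 24, 24, 7, 30, q, 31), (q, 24, 24, 7, 38, a, 31)}
Apply σ_{D <= 31}; surviving tuples: {(c, 18, 24, 3, 16, u, 31), (c, 18, 24, 3, 26, x, 31), (c, 18, 24, 3, 34, v, 31), (q, 24, 24, 7, 11, r, 31), (q, 24, 24, 7, 2, m, 31), (q, 24, 24, 7, 21, z, 31), (q, 24, 24, 7, 30, q, 31), (q, 24, 24, 7, 38, a, 31)}
Keep only column(s) E, F (6 duplicate(s) eliminated): {(3, 24), (7, 24)}
Set union of the two operands is {(11, 10), (11, 37), (2, 37), (23, 25), (23, 9), (3, 24), (38, 15), (39, 25), (7, 24)}.
Keep only column(s) F, E: {(10, 11), (15, 38), (24, 3), (24, 7), (25, 23), (25, 39), (37, 11), (37, 2), (9, 23)}

{(10, 11), (15, 38), (24, 3), (24, 7), (25, 23), (25, 39), (37, 11), (37, 2), (9, 23)}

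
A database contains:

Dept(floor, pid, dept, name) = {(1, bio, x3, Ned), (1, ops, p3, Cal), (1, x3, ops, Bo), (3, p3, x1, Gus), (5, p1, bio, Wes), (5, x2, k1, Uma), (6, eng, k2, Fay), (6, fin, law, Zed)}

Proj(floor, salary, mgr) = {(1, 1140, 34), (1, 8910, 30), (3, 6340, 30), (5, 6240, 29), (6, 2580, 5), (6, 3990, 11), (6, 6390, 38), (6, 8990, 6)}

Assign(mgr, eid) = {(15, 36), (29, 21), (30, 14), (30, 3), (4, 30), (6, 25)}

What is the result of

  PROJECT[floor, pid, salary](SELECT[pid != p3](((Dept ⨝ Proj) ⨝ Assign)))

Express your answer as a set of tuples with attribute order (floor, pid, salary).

{(1, bio, 8910), (1, ops, 8910), (1, x3, 8910), (5, p1, 6240), (5, x2, 6240), (6, eng, 8990), (6, fin, 8990)}

Natural join on floor: {(1, bio, x3, Ned, 1140, 34), (1, bio, x3, Ned, 8910, 30), (1, ops, p3, Cal, 1140, 34), (1, ops, p3, Cal, 8910, 30), (1, x3, ops, Bo, 1140, 34), (1, x3, ops, Bo, 8910, 30), (3, p3, x1, Gus, 6340, 30), (5, p1, bio, Wes, 6240, 29), (5, x2, k1, Uma, 6240, 29), (6, eng, k2, Fay, 2580, 5), (6, eng, k2, Fay, 3990, 11), (6, eng, k2, Fay, 6390, 38), (6, eng, k2, Fay, 8990, 6), (6, fin, law, Zed, 2580, 5), (6, fin, law, Zed, 3990, 11), (6, fin, law, Zed, 6390, 38), (6, fin, law, Zed, 8990, 6)}
Natural join on mgr: {(1, bio, x3, Ned, 8910, 30, 14), (1, bio, x3, Ned, 8910, 30, 3), (1, ops, p3, Cal, 8910, 30, 14), (1, ops, p3, Cal, 8910, 30, 3), (1, x3, ops, Bo, 8910, 30, 14), (1, x3, ops, Bo, 8910, 30, 3), (3, p3, x1, Gus, 6340, 30, 14), (3, p3, x1, Gus, 6340, 30, 3), (5, p1, bio, Wes, 6240, 29, 21), (5, x2, k1, Uma, 6240, 29, 21), (6, eng, k2, Fay, 8990, 6, 25), (6, fin, law, Zed, 8990, 6, 25)}
Selection pid != p3: {(1, bio, x3, Ned, 8910, 30, 14), (1, bio, x3, Ned, 8910, 30, 3), (1, ops, p3, Cal, 8910, 30, 14), (1, ops, p3, Cal, 8910, 30, 3), (1, x3, ops, Bo, 8910, 30, 14), (1, x3, ops, Bo, 8910, 30, 3), (5, p1, bio, Wes, 6240, 29, 21), (5, x2, k1, Uma, 6240, 29, 21), (6, eng, k2, Fay, 8990, 6, 25), (6, fin, law, Zed, 8990, 6, 25)}
π[floor, pid, salary]: project onto (floor, pid, salary) (3 duplicate(s) eliminated) → {(1, bio, 8910), (1, ops, 8910), (1, x3, 8910), (5, p1, 6240), (5, x2, 6240), (6, eng, 8990), (6, fin, 8990)}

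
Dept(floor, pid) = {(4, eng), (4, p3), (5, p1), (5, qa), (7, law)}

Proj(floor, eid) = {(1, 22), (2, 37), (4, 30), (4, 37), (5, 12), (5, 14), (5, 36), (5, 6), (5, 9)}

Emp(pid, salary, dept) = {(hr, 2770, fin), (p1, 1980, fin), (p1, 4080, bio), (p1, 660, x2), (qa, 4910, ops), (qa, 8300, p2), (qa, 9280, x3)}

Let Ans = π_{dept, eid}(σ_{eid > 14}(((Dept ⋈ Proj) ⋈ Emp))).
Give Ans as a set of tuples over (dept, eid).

{(bio, 36), (fin, 36), (ops, 36), (p2, 36), (x2, 36), (x3, 36)}

Dept ⋈ Proj (natural join on floor): {(4, eng, 30), (4, eng, 37), (4, p3, 30), (4, p3, 37), (5, p1, 12), (5, p1, 14), (5, p1, 36), (5, p1, 6), (5, p1, 9), (5, qa, 12), (5, qa, 14), (5, qa, 36), (5, qa, 6), (5, qa, 9)}
(Dept ⋈ Proj) ⋈ Emp (natural join on pid): {(5, p1, 12, 1980, fin), (5, p1, 12, 4080, bio), (5, p1, 12, 660, x2), (5, p1, 14, 1980, fin), (5, p1, 14, 4080, bio), (5, p1, 14, 660, x2), (5, p1, 36, 1980, fin), (5, p1, 36, 4080, bio), (5, p1, 36, 660, x2), (5, p1, 6, 1980, fin), (5, p1, 6, 4080, bio), (5, p1, 6, 660, x2), (5, p1, 9, 1980, fin), (5, p1, 9, 4080, bio), (5, p1, 9, 660, x2), (5, qa, 12, 4910, ops), (5, qa, 12, 8300, p2), (5, qa, 12, 9280, x3), (5, qa, 14, 4910, ops), (5, qa, 14, 8300, p2), (5, qa, 14, 9280, x3), (5, qa, 36, 4910, ops), (5, qa, 36, 8300, p2), (5, qa, 36, 9280, x3), (5, qa, 6, 4910, ops), (5, qa, 6, 8300, p2), (5, qa, 6, 9280, x3), (5, qa, 9, 4910, ops), (5, qa, 9, 8300, p2), (5, qa, 9, 9280, x3)}
Filtering on eid > 14 leaves {(5, p1, 36, 1980, fin), (5, p1, 36, 4080, bio), (5, p1, 36, 660, x2), (5, qa, 36, 4910, ops), (5, qa, 36, 8300, p2), (5, qa, 36, 9280, x3)}.
π[dept, eid]: project onto (dept, eid) → {(bio, 36), (fin, 36), (ops, 36), (p2, 36), (x2, 36), (x3, 36)}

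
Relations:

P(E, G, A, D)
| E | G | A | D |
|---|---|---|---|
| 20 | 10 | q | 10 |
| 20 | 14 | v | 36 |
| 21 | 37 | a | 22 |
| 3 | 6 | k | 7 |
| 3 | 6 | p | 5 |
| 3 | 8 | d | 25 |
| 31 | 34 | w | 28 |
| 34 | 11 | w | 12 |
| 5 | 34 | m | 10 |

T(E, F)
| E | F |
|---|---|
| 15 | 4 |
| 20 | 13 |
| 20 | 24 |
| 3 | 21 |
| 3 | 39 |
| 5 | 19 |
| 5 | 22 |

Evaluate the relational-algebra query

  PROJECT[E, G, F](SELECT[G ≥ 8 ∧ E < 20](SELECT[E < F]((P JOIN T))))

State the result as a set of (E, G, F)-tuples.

P ⋈ T (natural join on E): {(20, 10, q, 10, 13), (20, 10, q, 10, 24), (20, 14, v, 36, 13), (20, 14, v, 36, 24), (3, 6, k, 7, 21), (3, 6, k, 7, 39), (3, 6, p, 5, 21), (3, 6, p, 5, 39), (3, 8, d, 25, 21), (3, 8, d, 25, 39), (5, 34, m, 10, 19), (5, 34, m, 10, 22)}
Apply σ_{E < F}; surviving tuples: {(20, 10, q, 10, 24), (20, 14, v, 36, 24), (3, 6, k, 7, 21), (3, 6, k, 7, 39), (3, 6, p, 5, 21), (3, 6, p, 5, 39), (3, 8, d, 25, 21), (3, 8, d, 25, 39), (5, 34, m, 10, 19), (5, 34, m, 10, 22)}
Apply σ_{G ≥ 8 ∧ E < 20}; surviving tuples: {(3, 8, d, 25, 21), (3, 8, d, 25, 39), (5, 34, m, 10, 19), (5, 34, m, 10, 22)}
Projecting to E, G, F: {(3, 8, 21), (3, 8, 39), (5, 34, 19), (5, 34, 22)}

{(3, 8, 21), (3, 8, 39), (5, 34, 19), (5, 34, 22)}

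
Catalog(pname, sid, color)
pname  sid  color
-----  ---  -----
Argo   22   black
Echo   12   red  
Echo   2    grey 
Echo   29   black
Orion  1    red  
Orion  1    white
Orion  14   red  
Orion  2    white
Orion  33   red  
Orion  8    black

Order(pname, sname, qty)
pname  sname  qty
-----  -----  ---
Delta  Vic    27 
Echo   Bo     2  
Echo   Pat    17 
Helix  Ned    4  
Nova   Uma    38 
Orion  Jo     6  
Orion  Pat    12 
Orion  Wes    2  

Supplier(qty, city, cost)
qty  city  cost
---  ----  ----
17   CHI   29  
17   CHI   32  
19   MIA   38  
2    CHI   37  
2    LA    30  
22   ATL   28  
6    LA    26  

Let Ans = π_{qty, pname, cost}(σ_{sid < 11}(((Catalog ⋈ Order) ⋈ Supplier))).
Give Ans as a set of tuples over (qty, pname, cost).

{(17, Echo, 29), (17, Echo, 32), (2, Echo, 30), (2, Echo, 37), (2, Orion, 30), (2, Orion, 37), (6, Orion, 26)}

Catalog ⋈ Order (natural join on pname): {(Echo, 12, red, Bo, 2), (Echo, 12, red, Pat, 17), (Echo, 2, grey, Bo, 2), (Echo, 2, grey, Pat, 17), (Echo, 29, black, Bo, 2), (Echo, 29, black, Pat, 17), (Orion, 1, red, Jo, 6), (Orion, 1, red, Pat, 12), (Orion, 1, red, Wes, 2), (Orion, 1, white, Jo, 6), (Orion, 1, white, Pat, 12), (Orion, 1, white, Wes, 2), (Orion, 14, red, Jo, 6), (Orion, 14, red, Pat, 12), (Orion, 14, red, Wes, 2), (Orion, 2, white, Jo, 6), (Orion, 2, white, Pat, 12), (Orion, 2, white, Wes, 2), (Orion, 33, red, Jo, 6), (Orion, 33, red, Pat, 12), (Orion, 33, red, Wes, 2), (Orion, 8, black, Jo, 6), (Orion, 8, black, Pat, 12), (Orion, 8, black, Wes, 2)}
(Catalog ⋈ Order) ⋈ Supplier (natural join on qty): {(Echo, 12, red, Bo, 2, CHI, 37), (Echo, 12, red, Bo, 2, LA, 30), (Echo, 12, red, Pat, 17, CHI, 29), (Echo, 12, red, Pat, 17, CHI, 32), (Echo, 2, grey, Bo, 2, CHI, 37), (Echo, 2, grey, Bo, 2, LA, 30), (Echo, 2, grey, Pat, 17, CHI, 29), (Echo, 2, grey, Pat, 17, CHI, 32), (Echo, 29, black, Bo, 2, CHI, 37), (Echo, 29, black, Bo, 2, LA, 30), (Echo, 29, black, Pat, 17, CHI, 29), (Echo, 29, black, Pat, 17, CHI, 32), (Orion, 1, red, Jo, 6, LA, 26), (Orion, 1, red, Wes, 2, CHI, 37), (Orion, 1, red, Wes, 2, LA, 30), (Orion, 1, white, Jo, 6, LA, 26), (Orion, 1, white, Wes, 2, CHI, 37), (Orion, 1, white, Wes, 2, LA, 30), (Orion, 14, red, Jo, 6, LA, 26), (Orion, 14, red, Wes, 2, CHI, 37), (Orion, 14, red, Wes, 2, LA, 30), (Orion, 2, white, Jo, 6, LA, 26), (Orion, 2, white, Wes, 2, CHI, 37), (Orion, 2, white, Wes, 2, LA, 30), (Orion, 33, red, Jo, 6, LA, 26), (Orion, 33, red, Wes, 2, CHI, 37), (Orion, 33, red, Wes, 2, LA, 30), (Orion, 8, black, Jo, 6, LA, 26), (Orion, 8, black, Wes, 2, CHI, 37), (Orion, 8, black, Wes, 2, LA, 30)}
Filtering on sid < 11 leaves {(Echo, 2, grey, Bo, 2, CHI, 37), (Echo, 2, grey, Bo, 2, LA, 30), (Echo, 2, grey, Pat, 17, CHI, 29), (Echo, 2, grey, Pat, 17, CHI, 32), (Orion, 1, red, Jo, 6, LA, 26), (Orion, 1, red, Wes, 2, CHI, 37), (Orion, 1, red, Wes, 2, LA, 30), (Orion, 1, white, Jo, 6, LA, 26), (Orion, 1, white, Wes, 2, CHI, 37), (Orion, 1, white, Wes, 2, LA, 30), (Orion, 2, white, Jo, 6, LA, 26), (Orion, 2, white, Wes, 2, CHI, 37), (Orion, 2, white, Wes, 2, LA, 30), (Orion, 8, black, Jo, 6, LA, 26), (Orion, 8, black, Wes, 2, CHI, 37), (Orion, 8, black, Wes, 2, LA, 30)}.
Projecting to qty, pname, cost (9 duplicate(s) eliminated): {(17, Echo, 29), (17, Echo, 32), (2, Echo, 30), (2, Echo, 37), (2, Orion, 30), (2, Orion, 37), (6, Orion, 26)}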